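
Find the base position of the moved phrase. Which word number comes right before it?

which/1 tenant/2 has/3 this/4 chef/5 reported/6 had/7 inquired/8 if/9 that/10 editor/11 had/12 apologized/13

The displaced element is "which tenant" (word 2).
It is linked across 1 clause boundary (Ø).
It functions as the subject of "inquired", so the gap sits immediately after word 6 ("reported").
Base order: This chef has reported that which tenant had inquired if that editor had apologized.

6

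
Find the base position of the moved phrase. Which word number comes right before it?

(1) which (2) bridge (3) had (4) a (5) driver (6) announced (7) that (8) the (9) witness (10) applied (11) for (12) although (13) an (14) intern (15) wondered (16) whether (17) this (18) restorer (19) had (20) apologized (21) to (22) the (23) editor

11

The displaced element is "which bridge" (word 2).
It is linked across 1 clause boundary (that).
It functions as the object of the preposition "for" of "applied", so the gap sits immediately after word 11 ("for").
Base order: A driver had announced that the witness applied for which bridge although an intern wondered whether this restorer had apologized to the editor.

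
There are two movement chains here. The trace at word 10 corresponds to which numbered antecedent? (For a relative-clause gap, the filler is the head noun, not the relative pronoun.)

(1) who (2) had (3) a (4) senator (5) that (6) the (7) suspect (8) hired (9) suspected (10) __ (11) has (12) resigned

The marked gap is the subject of "resigned".
Its filler is the fronted wh-phrase "who", at word 1.
(The other dependency links word 4 to a gap after word 8.)

1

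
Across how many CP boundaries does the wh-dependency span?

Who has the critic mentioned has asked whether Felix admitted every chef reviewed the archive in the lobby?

1

"who" is extracted from the subject of "asked".
Boundaries crossed, outermost first: [Ø] — 1 in total.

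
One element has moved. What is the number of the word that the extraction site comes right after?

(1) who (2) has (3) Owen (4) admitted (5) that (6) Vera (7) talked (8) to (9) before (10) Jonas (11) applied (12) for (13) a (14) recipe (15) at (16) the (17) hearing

The displaced element is "who" (word 1).
It is linked across 1 clause boundary (that).
It functions as the object of the preposition "to" of "talked", so the gap sits immediately after word 8 ("to").
Base order: Owen has admitted that Vera talked to who before Jonas applied for a recipe at the hearing.

8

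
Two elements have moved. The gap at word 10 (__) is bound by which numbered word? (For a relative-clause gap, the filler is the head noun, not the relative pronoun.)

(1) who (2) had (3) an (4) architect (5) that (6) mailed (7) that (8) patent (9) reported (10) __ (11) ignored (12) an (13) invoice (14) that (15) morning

The marked gap is the subject of "ignored".
Its filler is the fronted wh-phrase "who", at word 1.
(The other dependency links word 4 to a gap after word 5.)

1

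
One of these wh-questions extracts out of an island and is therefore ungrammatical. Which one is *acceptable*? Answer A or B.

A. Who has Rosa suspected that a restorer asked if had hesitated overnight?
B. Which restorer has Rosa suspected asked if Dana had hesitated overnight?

In A, the wh-phrase is extracted from inside a wh-island (introduced by "if"), which blocks movement.
In B, the extraction path crosses only that-complement boundaries, which are transparent.
So B is grammatical.

B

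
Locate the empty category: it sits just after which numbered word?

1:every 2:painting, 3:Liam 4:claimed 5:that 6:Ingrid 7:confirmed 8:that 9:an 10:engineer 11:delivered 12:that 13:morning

11

The displaced element is "every painting" (word 2).
It is linked across 2 clause boundaries (that → that).
It functions as the direct object of "delivered", so the gap sits immediately after word 11 ("delivered").
Base order: Liam claimed that Ingrid confirmed that an engineer delivered every painting that morning.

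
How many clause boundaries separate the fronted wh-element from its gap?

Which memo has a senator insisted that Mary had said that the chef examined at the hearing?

2

"which memo" is extracted from the object of "examined".
Boundaries crossed, outermost first: [that], [that] — 2 in total.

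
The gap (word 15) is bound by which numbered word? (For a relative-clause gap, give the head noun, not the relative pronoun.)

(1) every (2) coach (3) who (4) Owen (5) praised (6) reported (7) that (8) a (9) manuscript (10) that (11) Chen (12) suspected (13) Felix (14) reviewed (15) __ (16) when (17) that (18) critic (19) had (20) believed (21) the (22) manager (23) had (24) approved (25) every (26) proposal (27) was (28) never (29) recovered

9

The gap at 15 is the object of "reviewed", inside a relative clause.
The relative pronoun is "that" (word 10); it is bound by the head noun immediately before it.
Its filler is the head noun "manuscript", at word 9.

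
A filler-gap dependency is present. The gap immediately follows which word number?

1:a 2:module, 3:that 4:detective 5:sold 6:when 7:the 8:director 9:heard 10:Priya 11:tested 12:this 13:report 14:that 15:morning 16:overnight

The displaced element is "a module" (word 2).
It functions as the direct object of "sold", so the gap sits immediately after word 5 ("sold").
Base order: That detective sold a module when the director heard Priya tested this report that morning overnight.

5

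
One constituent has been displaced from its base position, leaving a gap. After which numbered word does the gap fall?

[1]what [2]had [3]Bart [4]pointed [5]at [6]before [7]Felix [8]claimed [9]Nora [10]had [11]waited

5

The displaced element is "what" (word 1).
It functions as the object of the preposition "at" of "pointed", so the gap sits immediately after word 5 ("at").
Base order: Bart had pointed at what before Felix claimed Nora had waited.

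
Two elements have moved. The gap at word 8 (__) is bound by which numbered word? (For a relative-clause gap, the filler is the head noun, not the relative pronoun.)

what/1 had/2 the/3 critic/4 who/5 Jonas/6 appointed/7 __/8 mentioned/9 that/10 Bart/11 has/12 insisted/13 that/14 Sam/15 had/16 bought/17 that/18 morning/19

4

The marked gap is inside the relative clause, the direct object of "appointed".
Its filler is the head noun "critic" (via "who"), at word 4.
(The other dependency links word 1 to a gap after word 17.)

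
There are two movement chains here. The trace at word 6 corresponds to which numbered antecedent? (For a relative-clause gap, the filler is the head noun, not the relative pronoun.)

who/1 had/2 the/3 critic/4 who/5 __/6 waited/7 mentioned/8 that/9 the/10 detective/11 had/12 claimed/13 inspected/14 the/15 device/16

The marked gap is inside the relative clause, the subject of "waited".
Its filler is the head noun "critic" (via "who"), at word 4.
(The other dependency links word 1 to a gap after word 13.)

4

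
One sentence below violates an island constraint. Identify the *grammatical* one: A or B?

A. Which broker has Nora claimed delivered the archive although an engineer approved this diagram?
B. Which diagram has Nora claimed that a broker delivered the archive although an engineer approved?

In B, the wh-phrase is extracted from inside an adjunct island (introduced by "although"), which blocks movement.
In A, the extraction path crosses only that-complement boundaries, which are transparent.
So A is grammatical.

A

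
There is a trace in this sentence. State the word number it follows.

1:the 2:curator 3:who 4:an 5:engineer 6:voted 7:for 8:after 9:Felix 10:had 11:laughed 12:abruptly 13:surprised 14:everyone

The displaced element is "the curator" (word 2).
It functions as the object of the preposition "for" of "voted", so the gap sits immediately after word 7 ("for").
Base order: An engineer voted for the curator after Felix had laughed abruptly.

7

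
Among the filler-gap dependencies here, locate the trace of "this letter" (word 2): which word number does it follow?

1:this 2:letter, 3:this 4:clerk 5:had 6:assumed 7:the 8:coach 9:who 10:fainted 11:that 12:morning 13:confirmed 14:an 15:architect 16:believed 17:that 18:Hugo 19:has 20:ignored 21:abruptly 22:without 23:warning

20

The displaced element is "this letter" (word 2).
It is linked across 3 clause boundaries (Ø → Ø → that).
It functions as the direct object of "ignored", so the gap sits immediately after word 20 ("ignored").
Base order: This clerk had assumed the coach who fainted that morning confirmed an architect believed that Hugo has ignored this letter abruptly without warning.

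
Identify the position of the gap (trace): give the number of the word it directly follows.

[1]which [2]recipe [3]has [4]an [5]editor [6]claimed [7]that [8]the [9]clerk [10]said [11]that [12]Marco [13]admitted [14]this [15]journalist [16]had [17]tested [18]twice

The displaced element is "which recipe" (word 2).
It is linked across 3 clause boundaries (that → that → Ø).
It functions as the direct object of "tested", so the gap sits immediately after word 17 ("tested").
Base order: An editor has claimed that the clerk said that Marco admitted this journalist had tested which recipe twice.

17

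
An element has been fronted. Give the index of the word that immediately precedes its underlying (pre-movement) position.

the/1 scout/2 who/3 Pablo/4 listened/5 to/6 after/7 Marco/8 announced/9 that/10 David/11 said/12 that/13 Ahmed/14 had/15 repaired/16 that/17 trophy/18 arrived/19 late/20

The displaced element is "the scout" (word 2).
It functions as the object of the preposition "to" of "listened", so the gap sits immediately after word 6 ("to").
Base order: Pablo listened to the scout after Marco announced that David said that Ahmed had repaired that trophy.

6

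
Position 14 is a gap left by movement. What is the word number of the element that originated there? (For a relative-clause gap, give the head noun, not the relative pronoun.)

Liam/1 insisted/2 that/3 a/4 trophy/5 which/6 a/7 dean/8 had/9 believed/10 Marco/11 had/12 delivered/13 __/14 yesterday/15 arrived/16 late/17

The gap at 14 is the object of "delivered", inside a relative clause.
The relative pronoun is "which" (word 6); it is bound by the head noun immediately before it.
Its filler is the head noun "trophy", at word 5.

5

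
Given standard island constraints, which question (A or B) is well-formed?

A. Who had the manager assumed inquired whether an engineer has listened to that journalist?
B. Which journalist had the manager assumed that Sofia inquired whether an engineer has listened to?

In B, the wh-phrase is extracted from inside a wh-island (introduced by "whether"), which blocks movement.
In A, the extraction path crosses only that-complement boundaries, which are transparent.
So A is grammatical.

A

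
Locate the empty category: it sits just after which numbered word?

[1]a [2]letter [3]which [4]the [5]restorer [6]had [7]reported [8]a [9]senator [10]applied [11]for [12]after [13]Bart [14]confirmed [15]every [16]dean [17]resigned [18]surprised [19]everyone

The displaced element is "a letter" (word 2).
It is linked across 1 clause boundary (Ø).
It functions as the object of the preposition "for" of "applied", so the gap sits immediately after word 11 ("for").
Base order: The restorer had reported a senator applied for a letter after Bart confirmed every dean resigned.

11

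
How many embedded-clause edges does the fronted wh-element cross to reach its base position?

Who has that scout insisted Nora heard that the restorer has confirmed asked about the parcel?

3

"who" is extracted from the subject of "asked".
Boundaries crossed, outermost first: [Ø], [that], [Ø] — 3 in total.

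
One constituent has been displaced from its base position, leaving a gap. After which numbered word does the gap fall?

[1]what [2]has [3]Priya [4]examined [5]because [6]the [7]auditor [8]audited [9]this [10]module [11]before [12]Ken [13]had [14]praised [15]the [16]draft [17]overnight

The displaced element is "what" (word 1).
It functions as the direct object of "examined", so the gap sits immediately after word 4 ("examined").
Base order: Priya has examined what because the auditor audited this module before Ken had praised the draft overnight.

4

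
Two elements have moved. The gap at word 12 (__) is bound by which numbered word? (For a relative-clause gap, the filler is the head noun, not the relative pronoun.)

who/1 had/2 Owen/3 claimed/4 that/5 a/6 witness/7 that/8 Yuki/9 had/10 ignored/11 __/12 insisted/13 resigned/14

The marked gap is inside the relative clause, the direct object of "ignored".
Its filler is the head noun "witness" (via "that"), at word 7.
(The other dependency links word 1 to a gap after word 13.)

7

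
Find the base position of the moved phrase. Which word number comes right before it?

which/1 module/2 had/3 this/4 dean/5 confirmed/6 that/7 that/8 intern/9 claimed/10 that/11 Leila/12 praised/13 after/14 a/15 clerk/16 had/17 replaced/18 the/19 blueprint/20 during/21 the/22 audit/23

13

The displaced element is "which module" (word 2).
It is linked across 2 clause boundaries (that → that).
It functions as the direct object of "praised", so the gap sits immediately after word 13 ("praised").
Base order: This dean had confirmed that that intern claimed that Leila praised which module after a clerk had replaced the blueprint during the audit.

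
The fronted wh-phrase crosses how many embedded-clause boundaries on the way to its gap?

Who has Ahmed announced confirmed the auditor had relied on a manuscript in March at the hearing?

"who" is extracted from the subject of "confirmed".
Boundaries crossed, outermost first: [Ø] — 1 in total.

1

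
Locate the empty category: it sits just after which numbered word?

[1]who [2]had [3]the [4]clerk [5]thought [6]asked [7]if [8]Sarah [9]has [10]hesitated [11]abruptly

The displaced element is "who" (word 1).
It is linked across 1 clause boundary (Ø).
It functions as the subject of "asked", so the gap sits immediately after word 5 ("thought").
Base order: The clerk had thought who asked if Sarah has hesitated abruptly.

5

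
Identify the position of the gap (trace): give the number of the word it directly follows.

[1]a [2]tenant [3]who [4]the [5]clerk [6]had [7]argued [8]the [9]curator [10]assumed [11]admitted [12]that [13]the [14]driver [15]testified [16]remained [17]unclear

The displaced element is "a tenant" (word 2).
It is linked across 2 clause boundaries (Ø → Ø).
It functions as the subject of "admitted", so the gap sits immediately after word 10 ("assumed").
Base order: The clerk had argued the curator assumed that a tenant admitted that the driver testified.

10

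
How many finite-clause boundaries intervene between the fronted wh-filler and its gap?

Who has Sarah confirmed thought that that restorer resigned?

"who" is extracted from the subject of "thought".
Boundaries crossed, outermost first: [Ø] — 1 in total.

1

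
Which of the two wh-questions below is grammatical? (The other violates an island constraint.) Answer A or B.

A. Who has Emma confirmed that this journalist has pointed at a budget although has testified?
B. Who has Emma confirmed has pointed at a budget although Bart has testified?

B

In A, the wh-phrase is extracted from inside an adjunct island (introduced by "although"), which blocks movement.
In B, the extraction path crosses only that-complement boundaries, which are transparent.
So B is grammatical.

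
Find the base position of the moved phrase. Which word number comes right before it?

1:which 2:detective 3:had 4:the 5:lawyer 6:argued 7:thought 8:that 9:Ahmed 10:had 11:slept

6

The displaced element is "which detective" (word 2).
It is linked across 1 clause boundary (Ø).
It functions as the subject of "thought", so the gap sits immediately after word 6 ("argued").
Base order: The lawyer had argued which detective thought that Ahmed had slept.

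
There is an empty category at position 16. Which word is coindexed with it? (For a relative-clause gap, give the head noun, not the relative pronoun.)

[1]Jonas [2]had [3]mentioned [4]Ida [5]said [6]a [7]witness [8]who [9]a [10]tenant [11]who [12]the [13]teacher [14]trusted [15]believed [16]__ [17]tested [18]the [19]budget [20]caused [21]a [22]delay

The gap at 16 is the subject of "tested", inside a relative clause.
The relative pronoun is "who" (word 8); it is bound by the head noun immediately before it.
Its filler is the head noun "witness", at word 7.

7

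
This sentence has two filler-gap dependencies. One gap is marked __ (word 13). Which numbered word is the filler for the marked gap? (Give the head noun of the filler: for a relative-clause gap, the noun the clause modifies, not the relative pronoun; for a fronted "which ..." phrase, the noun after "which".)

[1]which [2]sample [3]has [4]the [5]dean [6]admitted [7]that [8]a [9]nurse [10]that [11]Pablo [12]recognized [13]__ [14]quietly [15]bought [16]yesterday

The marked gap is inside the relative clause, the direct object of "recognized".
Its filler is the head noun "nurse" (via "that"), at word 9.
(The other dependency links word 2 to a gap after word 15.)

9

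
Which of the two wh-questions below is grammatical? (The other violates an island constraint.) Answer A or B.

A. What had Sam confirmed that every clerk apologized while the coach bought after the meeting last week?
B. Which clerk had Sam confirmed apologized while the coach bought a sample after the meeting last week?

B

In A, the wh-phrase is extracted from inside an adjunct island (introduced by "while"), which blocks movement.
In B, the extraction path crosses only that-complement boundaries, which are transparent.
So B is grammatical.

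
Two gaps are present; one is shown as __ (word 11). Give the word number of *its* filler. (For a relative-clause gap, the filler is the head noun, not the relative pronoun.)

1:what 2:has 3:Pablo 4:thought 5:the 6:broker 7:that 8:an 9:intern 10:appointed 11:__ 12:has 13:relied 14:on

The marked gap is inside the relative clause, the direct object of "appointed".
Its filler is the head noun "broker" (via "that"), at word 6.
(The other dependency links word 1 to a gap after word 14.)

6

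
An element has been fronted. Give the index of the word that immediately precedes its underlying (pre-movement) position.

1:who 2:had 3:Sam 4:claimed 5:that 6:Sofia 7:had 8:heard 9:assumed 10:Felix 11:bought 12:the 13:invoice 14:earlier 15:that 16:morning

The displaced element is "who" (word 1).
It is linked across 2 clause boundaries (that → Ø).
It functions as the subject of "assumed", so the gap sits immediately after word 8 ("heard").
Base order: Sam had claimed that Sofia had heard that who assumed Felix bought the invoice earlier that morning.

8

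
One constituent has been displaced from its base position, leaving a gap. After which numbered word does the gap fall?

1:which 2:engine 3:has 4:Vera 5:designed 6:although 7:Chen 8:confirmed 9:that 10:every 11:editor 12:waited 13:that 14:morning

5

The displaced element is "which engine" (word 2).
It functions as the direct object of "designed", so the gap sits immediately after word 5 ("designed").
Base order: Vera has designed which engine although Chen confirmed that every editor waited that morning.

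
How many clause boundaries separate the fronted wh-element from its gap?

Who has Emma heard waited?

1

"who" is extracted from the subject of "waited".
Boundaries crossed, outermost first: [Ø] — 1 in total.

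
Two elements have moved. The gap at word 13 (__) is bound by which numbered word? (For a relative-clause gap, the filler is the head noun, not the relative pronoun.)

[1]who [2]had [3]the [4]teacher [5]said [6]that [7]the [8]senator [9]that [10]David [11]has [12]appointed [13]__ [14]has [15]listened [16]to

The marked gap is inside the relative clause, the direct object of "appointed".
Its filler is the head noun "senator" (via "that"), at word 8.
(The other dependency links word 1 to a gap after word 16.)

8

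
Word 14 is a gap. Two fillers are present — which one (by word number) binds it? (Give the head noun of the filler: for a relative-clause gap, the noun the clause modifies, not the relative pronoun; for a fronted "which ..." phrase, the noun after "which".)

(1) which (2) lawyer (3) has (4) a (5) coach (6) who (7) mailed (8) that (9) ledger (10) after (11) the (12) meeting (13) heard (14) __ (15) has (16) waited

The marked gap is the subject of "waited".
Its filler is the fronted wh-phrase "which lawyer", at word 2.
(The other dependency links word 5 to a gap after word 6.)

2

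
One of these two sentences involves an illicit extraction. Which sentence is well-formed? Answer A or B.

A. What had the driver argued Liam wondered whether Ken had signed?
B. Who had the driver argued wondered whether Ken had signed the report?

In A, the wh-phrase is extracted from inside a wh-island (introduced by "whether"), which blocks movement.
In B, the extraction path crosses only that-complement boundaries, which are transparent.
So B is grammatical.

B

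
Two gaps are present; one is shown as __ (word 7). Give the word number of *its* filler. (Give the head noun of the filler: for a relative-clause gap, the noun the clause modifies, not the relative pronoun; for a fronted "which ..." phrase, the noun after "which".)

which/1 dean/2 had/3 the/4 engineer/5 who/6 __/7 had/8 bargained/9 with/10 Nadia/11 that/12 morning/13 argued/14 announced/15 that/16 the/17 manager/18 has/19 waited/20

The marked gap is inside the relative clause, the subject of "bargained".
Its filler is the head noun "engineer" (via "who"), at word 5.
(The other dependency links word 2 to a gap after word 14.)

5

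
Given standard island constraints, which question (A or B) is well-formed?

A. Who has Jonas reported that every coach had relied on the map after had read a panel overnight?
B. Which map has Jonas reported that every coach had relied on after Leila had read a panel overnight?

In A, the wh-phrase is extracted from inside an adjunct island (introduced by "after"), which blocks movement.
In B, the extraction path crosses only that-complement boundaries, which are transparent.
So B is grammatical.

B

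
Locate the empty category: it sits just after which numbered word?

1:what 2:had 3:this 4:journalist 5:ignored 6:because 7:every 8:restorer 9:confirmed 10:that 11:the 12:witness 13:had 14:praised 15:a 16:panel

5

The displaced element is "what" (word 1).
It functions as the direct object of "ignored", so the gap sits immediately after word 5 ("ignored").
Base order: This journalist had ignored what because every restorer confirmed that the witness had praised a panel.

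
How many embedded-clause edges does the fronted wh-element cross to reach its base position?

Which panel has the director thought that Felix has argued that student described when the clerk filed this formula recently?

2

"which panel" is extracted from the object of "described".
Boundaries crossed, outermost first: [that], [Ø] — 2 in total.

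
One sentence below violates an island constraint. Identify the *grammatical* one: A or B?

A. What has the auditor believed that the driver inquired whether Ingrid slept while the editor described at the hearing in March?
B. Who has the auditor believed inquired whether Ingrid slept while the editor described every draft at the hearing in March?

In A, the wh-phrase is extracted from inside a wh-island (introduced by "whether"), which blocks movement.
In B, the extraction path crosses only that-complement boundaries, which are transparent.
So B is grammatical.

B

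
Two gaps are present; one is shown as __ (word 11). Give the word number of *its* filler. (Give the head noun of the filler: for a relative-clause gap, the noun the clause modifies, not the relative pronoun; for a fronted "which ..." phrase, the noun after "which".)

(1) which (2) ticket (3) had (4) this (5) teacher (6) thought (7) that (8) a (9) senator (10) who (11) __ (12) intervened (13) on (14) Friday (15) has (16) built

9

The marked gap is inside the relative clause, the subject of "intervened".
Its filler is the head noun "senator" (via "who"), at word 9.
(The other dependency links word 2 to a gap after word 16.)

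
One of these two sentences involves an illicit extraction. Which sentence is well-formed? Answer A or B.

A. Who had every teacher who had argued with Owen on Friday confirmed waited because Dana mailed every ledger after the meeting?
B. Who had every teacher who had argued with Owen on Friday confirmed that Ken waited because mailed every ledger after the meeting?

In B, the wh-phrase is extracted from inside an adjunct island (introduced by "because"), which blocks movement.
In A, the extraction path crosses only that-complement boundaries, which are transparent.
So A is grammatical.

A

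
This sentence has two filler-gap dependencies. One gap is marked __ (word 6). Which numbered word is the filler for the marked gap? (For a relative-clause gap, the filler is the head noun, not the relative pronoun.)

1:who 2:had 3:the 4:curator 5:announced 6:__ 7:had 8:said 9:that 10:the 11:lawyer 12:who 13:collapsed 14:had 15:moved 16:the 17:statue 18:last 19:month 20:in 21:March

1

The marked gap is the subject of "said".
Its filler is the fronted wh-phrase "who", at word 1.
(The other dependency links word 11 to a gap after word 12.)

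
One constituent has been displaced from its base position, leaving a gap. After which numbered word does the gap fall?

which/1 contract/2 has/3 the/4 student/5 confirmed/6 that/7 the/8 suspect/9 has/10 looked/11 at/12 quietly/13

The displaced element is "which contract" (word 2).
It is linked across 1 clause boundary (that).
It functions as the object of the preposition "at" of "looked", so the gap sits immediately after word 12 ("at").
Base order: The student has confirmed that the suspect has looked at which contract quietly.

12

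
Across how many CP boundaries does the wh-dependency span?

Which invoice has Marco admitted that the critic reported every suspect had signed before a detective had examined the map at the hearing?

2

"which invoice" is extracted from the object of "signed".
Boundaries crossed, outermost first: [that], [Ø] — 2 in total.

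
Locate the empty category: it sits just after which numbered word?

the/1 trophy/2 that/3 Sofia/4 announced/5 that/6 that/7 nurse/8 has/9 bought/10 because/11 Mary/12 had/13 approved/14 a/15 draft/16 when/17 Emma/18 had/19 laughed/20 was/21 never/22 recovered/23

10

The displaced element is "the trophy" (word 2).
It is linked across 1 clause boundary (that).
It functions as the direct object of "bought", so the gap sits immediately after word 10 ("bought").
Base order: Sofia announced that that nurse has bought the trophy because Mary had approved a draft when Emma had laughed.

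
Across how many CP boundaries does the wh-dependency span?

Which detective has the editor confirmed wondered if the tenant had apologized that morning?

"which detective" is extracted from the subject of "wondered".
Boundaries crossed, outermost first: [Ø] — 1 in total.

1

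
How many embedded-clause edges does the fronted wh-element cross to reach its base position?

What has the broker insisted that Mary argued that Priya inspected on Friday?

2

"what" is extracted from the object of "inspected".
Boundaries crossed, outermost first: [that], [that] — 2 in total.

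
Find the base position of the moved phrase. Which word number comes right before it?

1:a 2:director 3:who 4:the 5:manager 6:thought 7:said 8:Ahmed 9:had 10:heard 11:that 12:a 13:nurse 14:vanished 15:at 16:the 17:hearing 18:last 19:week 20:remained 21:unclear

The displaced element is "a director" (word 2).
It is linked across 1 clause boundary (Ø).
It functions as the subject of "said", so the gap sits immediately after word 6 ("thought").
Base order: The manager thought that a director said Ahmed had heard that a nurse vanished at the hearing last week.

6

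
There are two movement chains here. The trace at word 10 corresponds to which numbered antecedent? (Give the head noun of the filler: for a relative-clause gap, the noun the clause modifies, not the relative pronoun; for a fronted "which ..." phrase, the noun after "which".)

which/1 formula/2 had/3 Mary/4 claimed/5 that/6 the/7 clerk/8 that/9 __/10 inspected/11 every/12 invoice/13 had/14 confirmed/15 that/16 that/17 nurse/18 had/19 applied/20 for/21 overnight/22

8

The marked gap is inside the relative clause, the subject of "inspected".
Its filler is the head noun "clerk" (via "that"), at word 8.
(The other dependency links word 2 to a gap after word 21.)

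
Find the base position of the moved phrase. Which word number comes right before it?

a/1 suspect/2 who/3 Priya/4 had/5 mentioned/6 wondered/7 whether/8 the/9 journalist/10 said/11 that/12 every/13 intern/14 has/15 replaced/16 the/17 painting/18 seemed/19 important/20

The displaced element is "a suspect" (word 2).
It is linked across 1 clause boundary (Ø).
It functions as the subject of "wondered", so the gap sits immediately after word 6 ("mentioned").
Base order: Priya had mentioned that a suspect wondered whether the journalist said that every intern has replaced the painting.

6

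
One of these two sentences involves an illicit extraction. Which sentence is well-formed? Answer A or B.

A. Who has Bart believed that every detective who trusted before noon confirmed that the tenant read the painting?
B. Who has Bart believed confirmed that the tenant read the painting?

In A, the wh-phrase is extracted from inside a complex-NP island (relative clause) (introduced by "who"), which blocks movement.
In B, the extraction path crosses only that-complement boundaries, which are transparent.
So B is grammatical.

B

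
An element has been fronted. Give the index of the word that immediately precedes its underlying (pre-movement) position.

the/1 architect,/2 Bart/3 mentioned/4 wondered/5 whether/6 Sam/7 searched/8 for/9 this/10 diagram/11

4

The displaced element is "the architect" (word 2).
It is linked across 1 clause boundary (Ø).
It functions as the subject of "wondered", so the gap sits immediately after word 4 ("mentioned").
Base order: Bart mentioned the architect wondered whether Sam searched for this diagram.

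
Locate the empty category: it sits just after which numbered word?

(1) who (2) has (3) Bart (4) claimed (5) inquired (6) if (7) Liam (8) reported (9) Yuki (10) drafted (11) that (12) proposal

The displaced element is "who" (word 1).
It is linked across 1 clause boundary (Ø).
It functions as the subject of "inquired", so the gap sits immediately after word 4 ("claimed").
Base order: Bart has claimed that who inquired if Liam reported Yuki drafted that proposal.

4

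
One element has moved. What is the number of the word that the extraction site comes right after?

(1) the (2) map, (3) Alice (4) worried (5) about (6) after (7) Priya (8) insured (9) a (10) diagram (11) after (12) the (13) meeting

5

The displaced element is "the map" (word 2).
It functions as the object of the preposition "about" of "worried", so the gap sits immediately after word 5 ("about").
Base order: Alice worried about the map after Priya insured a diagram after the meeting.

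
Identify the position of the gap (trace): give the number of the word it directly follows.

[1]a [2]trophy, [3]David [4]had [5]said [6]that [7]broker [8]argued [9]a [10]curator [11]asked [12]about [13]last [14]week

12

The displaced element is "a trophy" (word 2).
It is linked across 2 clause boundaries (Ø → Ø).
It functions as the object of the preposition "about" of "asked", so the gap sits immediately after word 12 ("about").
Base order: David had said that broker argued a curator asked about a trophy last week.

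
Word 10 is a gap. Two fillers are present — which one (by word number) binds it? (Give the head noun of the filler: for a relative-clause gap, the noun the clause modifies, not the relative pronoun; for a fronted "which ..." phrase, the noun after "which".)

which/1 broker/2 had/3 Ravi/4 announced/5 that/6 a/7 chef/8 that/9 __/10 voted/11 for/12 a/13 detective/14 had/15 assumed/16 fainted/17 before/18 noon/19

8

The marked gap is inside the relative clause, the subject of "voted".
Its filler is the head noun "chef" (via "that"), at word 8.
(The other dependency links word 2 to a gap after word 16.)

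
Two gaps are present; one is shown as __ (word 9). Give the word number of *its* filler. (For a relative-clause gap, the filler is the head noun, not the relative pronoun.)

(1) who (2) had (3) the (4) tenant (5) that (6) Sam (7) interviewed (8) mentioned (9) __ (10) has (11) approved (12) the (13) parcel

The marked gap is the subject of "approved".
Its filler is the fronted wh-phrase "who", at word 1.
(The other dependency links word 4 to a gap after word 7.)

1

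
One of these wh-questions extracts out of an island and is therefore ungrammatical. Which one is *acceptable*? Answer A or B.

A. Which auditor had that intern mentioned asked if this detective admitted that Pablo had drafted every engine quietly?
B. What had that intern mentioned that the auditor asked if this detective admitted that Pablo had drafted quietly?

A

In B, the wh-phrase is extracted from inside a wh-island (introduced by "if"), which blocks movement.
In A, the extraction path crosses only that-complement boundaries, which are transparent.
So A is grammatical.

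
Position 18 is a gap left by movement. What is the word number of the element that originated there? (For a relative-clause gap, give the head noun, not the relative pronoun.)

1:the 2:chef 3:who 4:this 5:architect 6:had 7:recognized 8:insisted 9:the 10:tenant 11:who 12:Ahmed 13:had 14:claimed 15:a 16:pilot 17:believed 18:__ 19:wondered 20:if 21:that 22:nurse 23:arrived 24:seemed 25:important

The gap at 18 is the subject of "wondered", inside a relative clause.
The relative pronoun is "who" (word 11); it is bound by the head noun immediately before it.
Its filler is the head noun "tenant", at word 10.

10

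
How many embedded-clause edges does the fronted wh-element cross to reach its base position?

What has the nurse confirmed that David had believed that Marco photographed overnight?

"what" is extracted from the object of "photographed".
Boundaries crossed, outermost first: [that], [that] — 2 in total.

2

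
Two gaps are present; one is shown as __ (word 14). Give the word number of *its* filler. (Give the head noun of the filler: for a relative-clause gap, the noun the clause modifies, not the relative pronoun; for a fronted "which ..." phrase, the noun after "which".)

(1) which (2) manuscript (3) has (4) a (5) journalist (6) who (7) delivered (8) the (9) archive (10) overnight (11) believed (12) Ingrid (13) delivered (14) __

2

The marked gap is the direct object of "delivered".
Its filler is the fronted wh-phrase "which manuscript", at word 2.
(The other dependency links word 5 to a gap after word 6.)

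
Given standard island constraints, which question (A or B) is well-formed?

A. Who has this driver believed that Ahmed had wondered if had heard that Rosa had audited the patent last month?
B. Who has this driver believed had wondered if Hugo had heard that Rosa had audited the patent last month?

In A, the wh-phrase is extracted from inside a wh-island (introduced by "if"), which blocks movement.
In B, the extraction path crosses only that-complement boundaries, which are transparent.
So B is grammatical.

B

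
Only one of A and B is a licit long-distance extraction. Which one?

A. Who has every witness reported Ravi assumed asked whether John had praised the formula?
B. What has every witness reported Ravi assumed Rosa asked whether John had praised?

In B, the wh-phrase is extracted from inside a wh-island (introduced by "whether"), which blocks movement.
In A, the extraction path crosses only that-complement boundaries, which are transparent.
So A is grammatical.

A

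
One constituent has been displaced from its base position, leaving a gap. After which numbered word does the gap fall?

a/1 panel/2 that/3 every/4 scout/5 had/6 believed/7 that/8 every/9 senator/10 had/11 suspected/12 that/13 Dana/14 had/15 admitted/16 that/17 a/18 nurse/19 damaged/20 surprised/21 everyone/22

The displaced element is "a panel" (word 2).
It is linked across 3 clause boundaries (that → that → that).
It functions as the direct object of "damaged", so the gap sits immediately after word 20 ("damaged").
Base order: Every scout had believed that every senator had suspected that Dana had admitted that a nurse damaged a panel.

20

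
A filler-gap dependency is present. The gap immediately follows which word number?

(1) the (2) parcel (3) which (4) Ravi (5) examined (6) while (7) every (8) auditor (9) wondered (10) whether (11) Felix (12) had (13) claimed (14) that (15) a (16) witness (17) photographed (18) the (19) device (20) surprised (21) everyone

The displaced element is "the parcel" (word 2).
It functions as the direct object of "examined", so the gap sits immediately after word 5 ("examined").
Base order: Ravi examined the parcel while every auditor wondered whether Felix had claimed that a witness photographed the device.

5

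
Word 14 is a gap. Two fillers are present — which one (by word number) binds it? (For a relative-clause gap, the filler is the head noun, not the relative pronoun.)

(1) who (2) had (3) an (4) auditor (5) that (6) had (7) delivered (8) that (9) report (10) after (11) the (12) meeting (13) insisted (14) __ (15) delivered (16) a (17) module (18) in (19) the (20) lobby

1

The marked gap is the subject of "delivered".
Its filler is the fronted wh-phrase "who", at word 1.
(The other dependency links word 4 to a gap after word 5.)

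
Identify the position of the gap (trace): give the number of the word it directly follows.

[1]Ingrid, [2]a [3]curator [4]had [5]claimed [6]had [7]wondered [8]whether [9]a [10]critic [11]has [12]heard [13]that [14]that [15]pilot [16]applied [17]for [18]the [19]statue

5

The displaced element is "Ingrid" (word 1).
It is linked across 1 clause boundary (Ø).
It functions as the subject of "wondered", so the gap sits immediately after word 5 ("claimed").
Base order: A curator had claimed Ingrid had wondered whether a critic has heard that that pilot applied for the statue.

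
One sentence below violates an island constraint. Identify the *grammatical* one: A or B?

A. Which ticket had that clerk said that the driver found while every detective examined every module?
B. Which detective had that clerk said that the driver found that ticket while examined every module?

A

In B, the wh-phrase is extracted from inside an adjunct island (introduced by "while"), which blocks movement.
In A, the extraction path crosses only that-complement boundaries, which are transparent.
So A is grammatical.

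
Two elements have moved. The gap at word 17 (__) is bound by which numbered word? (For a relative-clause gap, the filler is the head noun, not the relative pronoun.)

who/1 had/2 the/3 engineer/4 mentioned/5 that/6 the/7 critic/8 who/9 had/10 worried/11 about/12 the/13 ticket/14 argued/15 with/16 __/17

The marked gap is the object of the preposition "with" of "argued".
Its filler is the fronted wh-phrase "who", at word 1.
(The other dependency links word 8 to a gap after word 9.)

1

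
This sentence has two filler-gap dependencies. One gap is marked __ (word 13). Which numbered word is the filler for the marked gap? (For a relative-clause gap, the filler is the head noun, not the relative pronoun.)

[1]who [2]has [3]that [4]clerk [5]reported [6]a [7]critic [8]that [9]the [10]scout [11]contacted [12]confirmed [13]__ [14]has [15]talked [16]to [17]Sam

1

The marked gap is the subject of "talked".
Its filler is the fronted wh-phrase "who", at word 1.
(The other dependency links word 7 to a gap after word 11.)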